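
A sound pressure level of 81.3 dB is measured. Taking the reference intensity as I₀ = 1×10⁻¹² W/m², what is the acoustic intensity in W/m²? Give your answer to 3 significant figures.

I = I₀·10^(L/10) = 10⁻¹² × 10^(81.3/10) = 10^(-3.870).

0.000135 W/m²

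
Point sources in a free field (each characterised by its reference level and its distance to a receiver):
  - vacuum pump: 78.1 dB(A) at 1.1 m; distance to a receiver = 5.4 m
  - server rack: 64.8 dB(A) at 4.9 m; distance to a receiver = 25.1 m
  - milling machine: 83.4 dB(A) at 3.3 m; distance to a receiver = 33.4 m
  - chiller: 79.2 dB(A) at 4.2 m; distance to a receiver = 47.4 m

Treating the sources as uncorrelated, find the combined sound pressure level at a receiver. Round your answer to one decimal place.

67.5 dB(A)

Propagate each source to the receiver with L = L_ref − 20·log₁₀(r/r_ref), then add intensities.
vacuum pump: 78.1 − 20·log₁₀(5.4/1.1) = 78.1 − 13.82 = 64.28 dB(A).
server rack: 64.8 − 20·log₁₀(25.1/4.9) = 64.8 − 14.19 = 50.61 dB(A).
milling machine: 83.4 − 20·log₁₀(33.4/3.3) = 83.4 − 20.10 = 63.30 dB(A).
chiller: 79.2 − 20·log₁₀(47.4/4.2) = 79.2 − 21.05 = 58.15 dB(A).
Σ 10^(L/10) = 5.583e+06 → L_total = 10·log₁₀(5.583e+06) = 67.47 dB(A).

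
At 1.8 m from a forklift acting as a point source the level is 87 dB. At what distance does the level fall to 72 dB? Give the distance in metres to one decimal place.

The 15.0 dB drop corresponds to a distance ratio of 10^(15.0/20) for a point source.
r₂ = 1.8·10^((87−72)/20) = 1.8·10^(15.0/20) = 10.12 m.

10.1 m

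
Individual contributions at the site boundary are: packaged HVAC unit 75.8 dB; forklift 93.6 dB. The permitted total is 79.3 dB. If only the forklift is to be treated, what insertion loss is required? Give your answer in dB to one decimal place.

The untreated sources together contribute 10^(75.8/10) = 3.802e+07, i.e. 75.80 dB.
To meet 79.3 dB overall, the treated forklift may contribute at most 10^(79.3/10) − 3.802e+07 = 4.709e+07, i.e. 76.73 dB.
Required insertion loss = 93.6 − 76.73 = 16.87 dB.

16.9 dB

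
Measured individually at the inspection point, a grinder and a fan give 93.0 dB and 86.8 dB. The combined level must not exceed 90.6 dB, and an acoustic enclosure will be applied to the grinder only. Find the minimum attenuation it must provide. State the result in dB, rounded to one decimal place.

4.7 dB

The untreated sources together contribute 10^(86.8/10) = 4.786e+08, i.e. 86.80 dB.
To meet 90.6 dB overall, the treated grinder may contribute at most 10^(90.6/10) − 4.786e+08 = 6.695e+08, i.e. 88.26 dB.
So the grinder must be reduced from 93.0 to 88.26 dB: IL = 4.74 dB.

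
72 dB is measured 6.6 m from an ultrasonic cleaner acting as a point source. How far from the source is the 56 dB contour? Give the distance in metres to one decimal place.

Point-source spreading drops the level by 20·log₁₀(r₂/r₁); inverting, r₂/r₁ = 10^(ΔL/20).
r₂ = 6.6·10^((72−56)/20) = 6.6·10^(16.0/20) = 41.64 m.

41.6 m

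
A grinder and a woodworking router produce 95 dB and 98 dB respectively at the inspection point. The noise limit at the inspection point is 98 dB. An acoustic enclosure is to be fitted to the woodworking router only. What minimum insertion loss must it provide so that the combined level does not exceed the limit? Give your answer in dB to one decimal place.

The untreated sources together contribute 10^(95/10) = 3.162e+09, i.e. 95.00 dB.
To meet 98 dB overall, the treated woodworking router may contribute at most 10^(98/10) − 3.162e+09 = 3.147e+09, i.e. 94.98 dB.
Required insertion loss = 98 − 94.98 = 3.02 dB.

3.0 dB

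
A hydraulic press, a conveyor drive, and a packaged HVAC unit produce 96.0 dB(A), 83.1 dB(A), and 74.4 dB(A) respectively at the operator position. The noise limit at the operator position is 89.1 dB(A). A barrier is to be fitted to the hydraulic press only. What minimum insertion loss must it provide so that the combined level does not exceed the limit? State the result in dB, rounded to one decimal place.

8.4 dB

Fixed contribution from the other sources: Σ 10^(L/10) = 10^(83.1/10) + 10^(74.4/10) = 2.317e+08 (83.65 dB(A)).
To meet 89.1 dB(A) overall, the treated hydraulic press may contribute at most 10^(89.1/10) − 2.317e+08 = 5.811e+08, i.e. 87.64 dB(A).
Required insertion loss = 96.0 − 87.64 = 8.36 dB.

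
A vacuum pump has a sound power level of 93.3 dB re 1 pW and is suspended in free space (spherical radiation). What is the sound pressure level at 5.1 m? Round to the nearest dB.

68 dB

Free-field spherical radiation: L_p = L_w − 10·log₁₀(4π·r²), r = 5.1 m.
4π·r² = 326.9 m², 10·log₁₀ of that is 25.144 dB.
L_p = 93.3 − 25.144 = 68.16 dB.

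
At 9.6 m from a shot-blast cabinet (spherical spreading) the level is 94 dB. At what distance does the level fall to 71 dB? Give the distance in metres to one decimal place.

135.6 m

Point-source spreading drops the level by 20·log₁₀(r₂/r₁); inverting, r₂/r₁ = 10^(ΔL/20).
r₂ = 9.6·10^((94−71)/20) = 9.6·10^(23.0/20) = 135.60 m.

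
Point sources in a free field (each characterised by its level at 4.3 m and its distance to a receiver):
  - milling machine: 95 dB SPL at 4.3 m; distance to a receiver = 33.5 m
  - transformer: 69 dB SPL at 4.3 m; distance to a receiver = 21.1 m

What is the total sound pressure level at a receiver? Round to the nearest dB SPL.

Apply inverse-square spreading to bring every level to the receiver, then sum 10^(L/10).
milling machine: 95 − 20·log₁₀(33.5/4.3) = 95 − 17.83 = 77.17 dB SPL.
transformer: 69 − 20·log₁₀(21.1/4.3) = 69 − 13.82 = 55.18 dB SPL.
Σ 10^(L/10) = 5.243e+07 → L_total = 10·log₁₀(5.243e+07) = 77.20 dB SPL.

77 dB SPL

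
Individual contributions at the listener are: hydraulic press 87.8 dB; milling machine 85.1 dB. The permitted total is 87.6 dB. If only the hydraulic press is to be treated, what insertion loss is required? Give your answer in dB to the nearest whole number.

4 dB

Fixed contribution from the other source: Σ 10^(L/10) = 10^(85.1/10) = 3.236e+08 (85.10 dB).
The limit corresponds to 10^(87.6/10) = 5.754e+08; subtracting the fixed part leaves 2.518e+08 for the hydraulic press, i.e. 84.01 dB.
Required insertion loss = 87.8 − 84.01 = 3.79 dB.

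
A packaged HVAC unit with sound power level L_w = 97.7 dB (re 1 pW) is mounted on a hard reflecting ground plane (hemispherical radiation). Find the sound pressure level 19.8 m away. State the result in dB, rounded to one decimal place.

The power spreads over a hemisphere of area 2π·r², so L_p = L_w − 10·log₁₀(2π·r²).
2π·r² = 2463 m², 10·log₁₀ of that is 33.915 dB.
L_p = 97.7 − 33.915 = 63.78 dB.

63.8 dB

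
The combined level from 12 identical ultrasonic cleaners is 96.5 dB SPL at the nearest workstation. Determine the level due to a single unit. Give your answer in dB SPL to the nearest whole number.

86 dB SPL

12 equal contributions raise the level by 10·log₁₀ 12 = 10.792 dB, so each unit alone gives 96.5 − 10.792.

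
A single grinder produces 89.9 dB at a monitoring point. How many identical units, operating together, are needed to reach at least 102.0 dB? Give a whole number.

Need L₁ + 10·log₁₀ N ≥ 102.0, i.e. log₁₀ N ≥ 1.21.
N ≥ 10^(12.1/10) = 16.218, so N = 17.

17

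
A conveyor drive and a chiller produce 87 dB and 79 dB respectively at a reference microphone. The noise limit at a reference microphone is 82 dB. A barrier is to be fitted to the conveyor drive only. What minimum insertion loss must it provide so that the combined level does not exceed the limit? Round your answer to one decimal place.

Fixed contribution from the other source: Σ 10^(L/10) = 10^(79/10) = 7.943e+07 (79.00 dB).
The limit corresponds to 10^(82/10) = 1.585e+08; subtracting the fixed part leaves 7.906e+07 for the conveyor drive, i.e. 78.98 dB.
So the conveyor drive must be reduced from 87 to 78.98 dB: IL = 8.02 dB.

8.0 dB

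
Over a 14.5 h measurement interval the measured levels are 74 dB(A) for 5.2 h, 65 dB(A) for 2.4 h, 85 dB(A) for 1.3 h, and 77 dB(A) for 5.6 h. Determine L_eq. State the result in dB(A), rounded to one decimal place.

77.6 dB(A)

L_eq = 10·log₁₀[(1/T)·Σ tᵢ·10^(Lᵢ/10)] with T = 14.5 h.
Σ tᵢ·10^(Lᵢ/10) = 5.2·10^(74/10) + 2.4·10^(65/10) + 1.3·10^(85/10) + 5.6·10^(77/10) = 8.300e+08.
L_eq = 10·log₁₀(8.300e+08/14.5) = 77.58 dB(A).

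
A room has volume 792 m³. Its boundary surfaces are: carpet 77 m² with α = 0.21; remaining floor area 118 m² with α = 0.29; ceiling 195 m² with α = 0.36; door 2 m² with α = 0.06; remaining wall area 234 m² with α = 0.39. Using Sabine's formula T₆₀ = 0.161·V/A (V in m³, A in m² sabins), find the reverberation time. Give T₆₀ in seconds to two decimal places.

A = Σ Sᵢαᵢ = 77·0.21 + 118·0.29 + 195·0.36 + 2·0.06 + 234·0.39 = 211.97 m².
T₆₀ = 0.161 × 792 / 211.97 = 0.602 s.

0.60 s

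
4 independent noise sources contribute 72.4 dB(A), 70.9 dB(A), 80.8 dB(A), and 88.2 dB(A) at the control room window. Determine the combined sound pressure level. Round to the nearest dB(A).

89 dB(A)

Incoherent sources combine by intensity addition: L_total = 10·log₁₀(Σ 10^(L_i/10)).
Σ 10^(L/10) = 10^(72.4/10) + 10^(70.9/10) + 10^(80.8/10) + 10^(88.2/10) = 8.106e+08.
L_total = 10·log₁₀(8.106e+08) = 89.09 dB(A).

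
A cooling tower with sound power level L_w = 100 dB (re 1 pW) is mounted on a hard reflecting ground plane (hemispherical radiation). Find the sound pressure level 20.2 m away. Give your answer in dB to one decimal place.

The power spreads over a hemisphere of area 2π·r², so L_p = L_w − 10·log₁₀(2π·r²).
2π·r² = 2564 m², 10·log₁₀ of that is 34.089 dB.
L_p = 100 − 34.089 = 65.91 dB.

65.9 dB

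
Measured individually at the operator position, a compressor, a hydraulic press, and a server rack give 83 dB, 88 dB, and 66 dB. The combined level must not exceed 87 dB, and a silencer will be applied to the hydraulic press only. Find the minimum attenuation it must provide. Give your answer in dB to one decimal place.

3.3 dB

Everything except the hydraulic press sums to 10^(83/10) + 10^(66/10) = 2.035e+08 in linear terms, 83.09 dB.
To meet 87 dB overall, the treated hydraulic press may contribute at most 10^(87/10) − 2.035e+08 = 2.977e+08, i.e. 84.74 dB.
Required insertion loss = 88 − 84.74 = 3.26 dB.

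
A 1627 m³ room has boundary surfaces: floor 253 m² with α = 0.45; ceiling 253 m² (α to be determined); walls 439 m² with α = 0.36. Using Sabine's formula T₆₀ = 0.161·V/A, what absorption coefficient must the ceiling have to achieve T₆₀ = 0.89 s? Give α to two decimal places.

0.09

From T₆₀ = 0.161·V/A, the target T₆₀ = 0.89 s needs A = 0.161·1627/0.89 = 294.32 m².
Absorption from the other surfaces = 253·0.45 + 439·0.36 = 271.89 m², so the ceiling must supply 22.43 m² over 253 m².
α = 22.43/253 = 0.089.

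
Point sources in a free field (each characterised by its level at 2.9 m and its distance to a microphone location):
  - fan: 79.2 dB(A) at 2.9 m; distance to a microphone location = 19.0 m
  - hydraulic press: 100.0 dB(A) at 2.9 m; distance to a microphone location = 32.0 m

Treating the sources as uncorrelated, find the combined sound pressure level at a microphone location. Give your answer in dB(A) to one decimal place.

79.2 dB(A)

Propagate each source to the receiver with L = L_ref − 20·log₁₀(r/r_ref), then add intensities.
fan: 79.2 − 20·log₁₀(19.0/2.9) = 79.2 − 16.33 = 62.87 dB(A).
hydraulic press: 100.0 − 20·log₁₀(32.0/2.9) = 100.0 − 20.86 = 79.14 dB(A).
Σ 10^(L/10) = 8.407e+07 → L_total = 10·log₁₀(8.407e+07) = 79.25 dB(A).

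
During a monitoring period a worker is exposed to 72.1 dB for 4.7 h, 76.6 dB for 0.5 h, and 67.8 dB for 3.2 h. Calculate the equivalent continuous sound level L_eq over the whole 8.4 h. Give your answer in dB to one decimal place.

71.5 dB

Weight each interval's intensity by its duration and average over T = 8.4 h:
Σ tᵢ·10^(Lᵢ/10) = 4.7·10^(72.1/10) + 0.5·10^(76.6/10) + 3.2·10^(67.8/10) = 1.184e+08.
L_eq = 10·log₁₀(1.184e+08/8.4) = 71.49 dB.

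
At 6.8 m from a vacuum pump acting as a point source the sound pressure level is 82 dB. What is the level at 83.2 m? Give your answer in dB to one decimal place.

Point-source attenuation: ΔL = 20·log₁₀(r₂/r₁) = 20·log₁₀(83.2/6.8) = 21.752 dB.
L₂ = 82 − 20·log₁₀(83.2/6.8) = 82 − 21.752 = 60.25 dB.

60.2 dB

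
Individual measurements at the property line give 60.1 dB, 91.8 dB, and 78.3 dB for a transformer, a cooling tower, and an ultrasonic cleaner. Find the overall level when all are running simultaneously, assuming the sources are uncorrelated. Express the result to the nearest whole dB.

For uncorrelated sources the intensities add, so convert each level to linear form, sum, and take 10·log₁₀ of the total.
Σ 10^(L/10) = 10^(60.1/10) + 10^(91.8/10) + 10^(78.3/10) = 1.582e+09.
L_total = 10·log₁₀(1.582e+09) = 91.99 dB.

92 dB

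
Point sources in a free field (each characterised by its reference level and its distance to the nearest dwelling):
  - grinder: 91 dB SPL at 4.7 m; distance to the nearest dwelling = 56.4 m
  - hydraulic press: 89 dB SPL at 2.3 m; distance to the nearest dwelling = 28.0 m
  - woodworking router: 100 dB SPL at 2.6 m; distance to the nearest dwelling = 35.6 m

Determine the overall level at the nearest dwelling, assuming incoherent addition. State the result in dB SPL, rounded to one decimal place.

78.3 dB SPL

Propagate each source to the receiver with L = L_ref − 20·log₁₀(r/r_ref), then add intensities.
grinder: 91 − 20·log₁₀(56.4/4.7) = 91 − 21.58 = 69.42 dB SPL.
hydraulic press: 89 − 20·log₁₀(28.0/2.3) = 89 − 21.71 = 67.29 dB SPL.
woodworking router: 100 − 20·log₁₀(35.6/2.6) = 100 − 22.73 = 77.27 dB SPL.
Σ 10^(L/10) = 6.744e+07 → L_total = 10·log₁₀(6.744e+07) = 78.29 dB SPL.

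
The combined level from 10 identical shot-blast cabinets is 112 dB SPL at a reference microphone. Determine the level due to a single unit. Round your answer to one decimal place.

Dividing the total intensity by 10 lowers the level by 10·log₁₀ 10 = 10.000 dB: L₁ = 112 − 10.000.

102.0 dB SPL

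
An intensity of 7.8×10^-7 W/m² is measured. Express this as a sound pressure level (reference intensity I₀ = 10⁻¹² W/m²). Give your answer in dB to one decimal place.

58.9 dB

Dividing by I₀ shifts the exponent by 12: I/I₀ = 7.8×10^5.
L = 10·(0.8921 + 5) = 58.92 dB.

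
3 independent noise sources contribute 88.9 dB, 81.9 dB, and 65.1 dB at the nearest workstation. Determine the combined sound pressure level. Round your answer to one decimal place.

89.7 dB

Incoherent sources combine by intensity addition: L_total = 10·log₁₀(Σ 10^(L_i/10)).
Σ 10^(L/10) = 10^(88.9/10) + 10^(81.9/10) + 10^(65.1/10) = 9.344e+08.
L_total = 10·log₁₀(9.344e+08) = 89.71 dB.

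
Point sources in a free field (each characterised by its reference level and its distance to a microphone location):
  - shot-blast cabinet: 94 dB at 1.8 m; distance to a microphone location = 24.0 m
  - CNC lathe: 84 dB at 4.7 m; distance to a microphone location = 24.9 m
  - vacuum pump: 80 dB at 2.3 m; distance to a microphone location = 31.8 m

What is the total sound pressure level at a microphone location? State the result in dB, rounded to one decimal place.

73.7 dB

First find each source's level at the receiver (point-source: −20·log₁₀(r/r_ref)), then combine on an intensity basis.
shot-blast cabinet: 94 − 20·log₁₀(24.0/1.8) = 94 − 22.50 = 71.50 dB.
CNC lathe: 84 − 20·log₁₀(24.9/4.7) = 84 − 14.48 = 69.52 dB.
vacuum pump: 80 − 20·log₁₀(31.8/2.3) = 80 − 22.81 = 57.19 dB.
Σ 10^(L/10) = 2.360e+07 → L_total = 10·log₁₀(2.360e+07) = 73.73 dB.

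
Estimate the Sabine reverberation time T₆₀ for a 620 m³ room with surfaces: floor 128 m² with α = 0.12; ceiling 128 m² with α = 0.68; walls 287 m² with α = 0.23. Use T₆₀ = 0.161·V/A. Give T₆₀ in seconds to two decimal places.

0.59 s

Summing Sᵢαᵢ: 128·0.12 + 128·0.68 + 287·0.23 = 168.41 m².
T₆₀ = 0.161 × 620 / 168.41 = 0.593 s.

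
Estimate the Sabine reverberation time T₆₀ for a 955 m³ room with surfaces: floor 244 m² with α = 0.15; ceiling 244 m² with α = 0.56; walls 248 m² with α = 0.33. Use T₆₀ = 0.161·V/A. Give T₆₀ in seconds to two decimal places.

A = Σ Sᵢαᵢ = 244·0.15 + 244·0.56 + 248·0.33 = 255.08 m².
T₆₀ = 0.161 × 955 / 255.08 = 0.603 s.

0.60 s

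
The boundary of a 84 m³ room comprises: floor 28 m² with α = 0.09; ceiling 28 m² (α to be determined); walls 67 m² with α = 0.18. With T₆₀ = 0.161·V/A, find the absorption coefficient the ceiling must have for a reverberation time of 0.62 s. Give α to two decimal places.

0.26

Required total absorption A = 0.161·84/0.62 = 21.81 m².
Absorption from the other surfaces = 28·0.09 + 67·0.18 = 14.58 m², so the ceiling must supply 7.23 m² over 28 m².
α = 7.23/28 = 0.258.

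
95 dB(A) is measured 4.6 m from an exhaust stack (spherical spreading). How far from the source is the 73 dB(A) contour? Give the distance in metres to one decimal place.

For a point source L₁ − L₂ = 20·log₁₀(r₂/r₁), so r₂ = r₁·10^((L₁−L₂)/20).
r₂ = 4.6·10^((95−73)/20) = 4.6·10^(22.0/20) = 57.91 m.

57.9 m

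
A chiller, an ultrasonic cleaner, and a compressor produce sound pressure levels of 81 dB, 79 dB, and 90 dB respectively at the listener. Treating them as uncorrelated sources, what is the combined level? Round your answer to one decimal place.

For uncorrelated sources the intensities add, so convert each level to linear form, sum, and take 10·log₁₀ of the total.
Σ 10^(L/10) = 10^(81/10) + 10^(79/10) + 10^(90/10) = 1.205e+09.
L_total = 10·log₁₀(1.205e+09) = 90.81 dB.

90.8 dB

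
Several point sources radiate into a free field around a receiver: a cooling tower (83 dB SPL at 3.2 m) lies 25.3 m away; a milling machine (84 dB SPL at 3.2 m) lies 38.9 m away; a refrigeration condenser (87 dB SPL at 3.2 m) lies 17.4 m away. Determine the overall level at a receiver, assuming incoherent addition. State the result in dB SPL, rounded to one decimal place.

73.4 dB SPL

Apply inverse-square spreading to bring every level to the receiver, then sum 10^(L/10).
cooling tower: 83 − 20·log₁₀(25.3/3.2) = 83 − 17.96 = 65.04 dB SPL.
milling machine: 84 − 20·log₁₀(38.9/3.2) = 84 − 21.70 = 62.30 dB SPL.
refrigeration condenser: 87 − 20·log₁₀(17.4/3.2) = 87 − 14.71 = 72.29 dB SPL.
Σ 10^(L/10) = 2.184e+07 → L_total = 10·log₁₀(2.184e+07) = 73.39 dB SPL.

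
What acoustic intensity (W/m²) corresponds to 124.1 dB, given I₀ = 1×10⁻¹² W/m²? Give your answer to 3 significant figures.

L = 10·log₁₀(I/I₀) ⇒ I = I₀·10^(L/10) = 10⁻¹² × 10^12.41.

2.57 W/m²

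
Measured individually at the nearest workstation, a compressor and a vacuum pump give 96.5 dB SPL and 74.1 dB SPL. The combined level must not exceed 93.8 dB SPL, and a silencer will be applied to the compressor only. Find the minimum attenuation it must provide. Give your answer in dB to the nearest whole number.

3 dB

The untreated sources together contribute 10^(74.1/10) = 2.570e+07, i.e. 74.10 dB SPL.
To meet 93.8 dB SPL overall, the treated compressor may contribute at most 10^(93.8/10) − 2.570e+07 = 2.373e+09, i.e. 93.75 dB SPL.
Required insertion loss = 96.5 − 93.75 = 2.75 dB.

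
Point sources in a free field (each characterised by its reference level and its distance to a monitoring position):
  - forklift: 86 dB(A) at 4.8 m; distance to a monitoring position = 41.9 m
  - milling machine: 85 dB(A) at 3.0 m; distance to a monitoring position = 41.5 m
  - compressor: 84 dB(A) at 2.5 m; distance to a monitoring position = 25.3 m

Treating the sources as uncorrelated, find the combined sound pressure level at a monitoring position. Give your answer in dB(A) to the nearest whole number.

Apply inverse-square spreading to bring every level to the receiver, then sum 10^(L/10).
forklift: 86 − 20·log₁₀(41.9/4.8) = 86 − 18.82 = 67.18 dB(A).
milling machine: 85 − 20·log₁₀(41.5/3.0) = 85 − 22.82 = 62.18 dB(A).
compressor: 84 − 20·log₁₀(25.3/2.5) = 84 − 20.10 = 63.90 dB(A).
Σ 10^(L/10) = 9.330e+06 → L_total = 10·log₁₀(9.330e+06) = 69.70 dB(A).

70 dB(A)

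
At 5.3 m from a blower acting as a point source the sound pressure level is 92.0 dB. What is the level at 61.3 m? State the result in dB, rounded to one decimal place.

70.7 dB

Spherical spreading from a point source gives a 20·log₁₀(r₂/r₁) drop.
L₂ = 92.0 − 20·log₁₀(61.3/5.3) = 92.0 − 21.264 = 70.74 dB.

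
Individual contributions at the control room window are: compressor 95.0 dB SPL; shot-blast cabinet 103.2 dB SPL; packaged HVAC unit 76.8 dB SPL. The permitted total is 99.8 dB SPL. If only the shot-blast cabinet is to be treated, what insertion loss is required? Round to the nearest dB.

5 dB

Everything except the shot-blast cabinet sums to 10^(95.0/10) + 10^(76.8/10) = 3.210e+09 in linear terms, 95.07 dB SPL.
To meet 99.8 dB SPL overall, the treated shot-blast cabinet may contribute at most 10^(99.8/10) − 3.210e+09 = 6.340e+09, i.e. 98.02 dB SPL.
Required insertion loss = 103.2 − 98.02 = 5.18 dB.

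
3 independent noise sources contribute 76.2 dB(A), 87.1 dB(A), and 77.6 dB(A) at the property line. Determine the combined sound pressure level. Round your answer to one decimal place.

Incoherent sources combine by intensity addition: L_total = 10·log₁₀(Σ 10^(L_i/10)).
Σ 10^(L/10) = 10^(76.2/10) + 10^(87.1/10) + 10^(77.6/10) = 6.121e+08.
L_total = 10·log₁₀(6.121e+08) = 87.87 dB(A).

87.9 dB(A)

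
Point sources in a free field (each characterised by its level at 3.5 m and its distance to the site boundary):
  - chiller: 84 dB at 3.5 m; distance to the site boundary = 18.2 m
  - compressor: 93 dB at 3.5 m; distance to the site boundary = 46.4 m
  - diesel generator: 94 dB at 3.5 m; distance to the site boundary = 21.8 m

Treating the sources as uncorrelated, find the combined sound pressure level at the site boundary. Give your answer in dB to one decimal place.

Propagate each source to the receiver with L = L_ref − 20·log₁₀(r/r_ref), then add intensities.
chiller: 84 − 20·log₁₀(18.2/3.5) = 84 − 14.32 = 69.68 dB.
compressor: 93 − 20·log₁₀(46.4/3.5) = 93 − 22.45 = 70.55 dB.
diesel generator: 94 − 20·log₁₀(21.8/3.5) = 94 − 15.89 = 78.11 dB.
Σ 10^(L/10) = 8.539e+07 → L_total = 10·log₁₀(8.539e+07) = 79.31 dB.

79.3 dB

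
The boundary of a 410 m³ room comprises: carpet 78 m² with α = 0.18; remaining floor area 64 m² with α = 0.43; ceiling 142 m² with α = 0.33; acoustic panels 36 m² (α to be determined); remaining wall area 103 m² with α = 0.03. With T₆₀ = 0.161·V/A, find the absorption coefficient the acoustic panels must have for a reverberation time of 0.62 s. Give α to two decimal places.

0.42

Required total absorption A = 0.161·410/0.62 = 106.47 m².
Absorption from the other surfaces = 78·0.18 + 64·0.43 + 142·0.33 + 103·0.03 = 91.51 m², so the acoustic panels must supply 14.96 m² over 36 m².
α = 14.96/36 = 0.415.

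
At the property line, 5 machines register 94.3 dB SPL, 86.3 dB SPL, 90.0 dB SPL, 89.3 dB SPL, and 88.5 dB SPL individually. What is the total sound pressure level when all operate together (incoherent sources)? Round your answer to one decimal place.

For uncorrelated sources the intensities add, so convert each level to linear form, sum, and take 10·log₁₀ of the total.
Σ 10^(L/10) = 10^(94.3/10) + 10^(86.3/10) + 10^(90.0/10) + 10^(89.3/10) + 10^(88.5/10) = 5.677e+09.
L_total = 10·log₁₀(5.677e+09) = 97.54 dB SPL.

97.5 dB SPL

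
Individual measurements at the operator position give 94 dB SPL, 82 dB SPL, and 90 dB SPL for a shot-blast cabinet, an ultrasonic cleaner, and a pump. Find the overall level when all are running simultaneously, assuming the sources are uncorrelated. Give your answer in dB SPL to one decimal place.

95.6 dB SPL

Incoherent sources combine by intensity addition: L_total = 10·log₁₀(Σ 10^(L_i/10)).
Σ 10^(L/10) = 10^(94/10) + 10^(82/10) + 10^(90/10) = 3.670e+09.
L_total = 10·log₁₀(3.670e+09) = 95.65 dB SPL.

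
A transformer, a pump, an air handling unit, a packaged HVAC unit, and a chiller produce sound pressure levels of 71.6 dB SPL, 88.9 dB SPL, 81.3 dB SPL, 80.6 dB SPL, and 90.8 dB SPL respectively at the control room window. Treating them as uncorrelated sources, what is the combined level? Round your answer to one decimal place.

93.5 dB SPL

Incoherent sources combine by intensity addition: L_total = 10·log₁₀(Σ 10^(L_i/10)).
Σ 10^(L/10) = 10^(71.6/10) + 10^(88.9/10) + 10^(81.3/10) + 10^(80.6/10) + 10^(90.8/10) = 2.243e+09.
L_total = 10·log₁₀(2.243e+09) = 93.51 dB SPL.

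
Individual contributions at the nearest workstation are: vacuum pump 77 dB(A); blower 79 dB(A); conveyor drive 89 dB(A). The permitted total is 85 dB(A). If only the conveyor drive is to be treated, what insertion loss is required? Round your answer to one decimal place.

6.3 dB

Fixed contribution from the other sources: Σ 10^(L/10) = 10^(77/10) + 10^(79/10) = 1.296e+08 (81.12 dB(A)).
To meet 85 dB(A) overall, the treated conveyor drive may contribute at most 10^(85/10) − 1.296e+08 = 1.867e+08, i.e. 82.71 dB(A).
Required insertion loss = 89 − 82.71 = 6.29 dB.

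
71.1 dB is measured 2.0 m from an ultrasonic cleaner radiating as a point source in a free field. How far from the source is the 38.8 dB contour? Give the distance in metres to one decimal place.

82.4 m

The 32.3 dB drop corresponds to a distance ratio of 10^(32.3/20) for a point source.
r₂ = 2.0·10^((71.1−38.8)/20) = 2.0·10^(32.3/20) = 82.42 m.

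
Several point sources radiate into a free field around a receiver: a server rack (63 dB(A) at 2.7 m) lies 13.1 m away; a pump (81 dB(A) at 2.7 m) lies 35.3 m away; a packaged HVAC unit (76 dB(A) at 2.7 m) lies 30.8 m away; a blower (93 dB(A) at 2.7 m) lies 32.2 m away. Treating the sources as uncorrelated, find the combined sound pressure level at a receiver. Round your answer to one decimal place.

Apply inverse-square spreading to bring every level to the receiver, then sum 10^(L/10).
server rack: 63 − 20·log₁₀(13.1/2.7) = 63 − 13.72 = 49.28 dB(A).
pump: 81 − 20·log₁₀(35.3/2.7) = 81 − 22.33 = 58.67 dB(A).
packaged HVAC unit: 76 − 20·log₁₀(30.8/2.7) = 76 − 21.14 = 54.86 dB(A).
blower: 93 − 20·log₁₀(32.2/2.7) = 93 − 21.53 = 71.47 dB(A).
Σ 10^(L/10) = 1.516e+07 → L_total = 10·log₁₀(1.516e+07) = 71.81 dB(A).

71.8 dB(A)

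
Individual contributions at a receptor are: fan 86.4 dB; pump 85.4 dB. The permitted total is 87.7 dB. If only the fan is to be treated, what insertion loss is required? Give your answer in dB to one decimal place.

Fixed contribution from the other source: Σ 10^(L/10) = 10^(85.4/10) = 3.467e+08 (85.40 dB).
To meet 87.7 dB overall, the treated fan may contribute at most 10^(87.7/10) − 3.467e+08 = 2.421e+08, i.e. 83.84 dB.
Required insertion loss = 86.4 − 83.84 = 2.56 dB.

2.6 dB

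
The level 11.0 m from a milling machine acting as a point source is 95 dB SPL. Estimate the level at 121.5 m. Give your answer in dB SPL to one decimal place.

74.1 dB SPL

For a point source, L₂ = L₁ − 20·log₁₀(r₂/r₁).
L₂ = 95 − 20·log₁₀(121.5/11.0) = 95 − 20.864 = 74.14 dB SPL.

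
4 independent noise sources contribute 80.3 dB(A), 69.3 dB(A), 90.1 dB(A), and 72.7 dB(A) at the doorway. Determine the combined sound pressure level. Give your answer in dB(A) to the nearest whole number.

For uncorrelated sources the intensities add, so convert each level to linear form, sum, and take 10·log₁₀ of the total.
Σ 10^(L/10) = 10^(80.3/10) + 10^(69.3/10) + 10^(90.1/10) + 10^(72.7/10) = 1.158e+09.
L_total = 10·log₁₀(1.158e+09) = 90.64 dB(A).

91 dB(A)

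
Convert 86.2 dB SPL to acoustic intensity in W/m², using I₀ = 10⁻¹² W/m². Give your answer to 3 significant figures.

0.000417 W/m²

L = 10·log₁₀(I/I₀) ⇒ I = I₀·10^(L/10) = 10⁻¹² × 10^8.62.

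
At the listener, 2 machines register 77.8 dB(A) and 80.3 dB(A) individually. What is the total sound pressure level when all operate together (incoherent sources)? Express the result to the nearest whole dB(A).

Incoherent sources combine by intensity addition: L_total = 10·log₁₀(Σ 10^(L_i/10)).
Σ 10^(L/10) = 10^(77.8/10) + 10^(80.3/10) = 1.674e+08.
L_total = 10·log₁₀(1.674e+08) = 82.24 dB(A).

82 dB(A)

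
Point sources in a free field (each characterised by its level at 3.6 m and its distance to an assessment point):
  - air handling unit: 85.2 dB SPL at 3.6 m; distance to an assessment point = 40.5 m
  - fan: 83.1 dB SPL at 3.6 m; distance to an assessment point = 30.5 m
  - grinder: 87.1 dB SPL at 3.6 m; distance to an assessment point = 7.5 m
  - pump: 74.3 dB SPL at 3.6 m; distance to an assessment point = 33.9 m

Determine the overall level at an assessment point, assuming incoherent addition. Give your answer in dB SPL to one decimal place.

Apply inverse-square spreading to bring every level to the receiver, then sum 10^(L/10).
air handling unit: 85.2 − 20·log₁₀(40.5/3.6) = 85.2 − 21.02 = 64.18 dB SPL.
fan: 83.1 − 20·log₁₀(30.5/3.6) = 83.1 − 18.56 = 64.54 dB SPL.
grinder: 87.1 − 20·log₁₀(7.5/3.6) = 87.1 − 6.38 = 80.72 dB SPL.
pump: 74.3 − 20·log₁₀(33.9/3.6) = 74.3 − 19.48 = 54.82 dB SPL.
Σ 10^(L/10) = 1.239e+08 → L_total = 10·log₁₀(1.239e+08) = 80.93 dB SPL.

80.9 dB SPL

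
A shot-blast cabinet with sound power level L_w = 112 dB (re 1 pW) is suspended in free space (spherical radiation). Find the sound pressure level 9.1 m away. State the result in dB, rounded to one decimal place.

L_p = L_w − 10·log₁₀(4π·r²) with r = 9.1 m.
4π·r² = 1041 m², 10·log₁₀ of that is 30.173 dB.
L_p = 112 − 30.173 = 81.83 dB.

81.8 dB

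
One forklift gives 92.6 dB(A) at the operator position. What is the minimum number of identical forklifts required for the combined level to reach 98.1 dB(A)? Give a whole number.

N identical sources give L₁ + 10·log₁₀ N, so require 10·log₁₀ N ≥ 98.1 − 92.6 = 5.5 dB.
N ≥ 10^(5.5/10) = 3.548, so N = 4.

4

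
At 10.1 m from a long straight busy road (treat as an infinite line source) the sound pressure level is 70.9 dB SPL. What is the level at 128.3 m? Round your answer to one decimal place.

For a line source, L₂ = L₁ − 10·log₁₀(r₂/r₁).
L₂ = 70.9 − 10·log₁₀(128.3/10.1) = 70.9 − 11.039 = 59.86 dB SPL.

59.9 dB SPL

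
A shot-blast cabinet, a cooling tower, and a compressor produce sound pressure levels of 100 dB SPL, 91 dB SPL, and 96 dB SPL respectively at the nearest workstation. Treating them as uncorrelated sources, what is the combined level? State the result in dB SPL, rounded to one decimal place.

For uncorrelated sources the intensities add, so convert each level to linear form, sum, and take 10·log₁₀ of the total.
Σ 10^(L/10) = 10^(100/10) + 10^(91/10) + 10^(96/10) = 1.524e+10.
L_total = 10·log₁₀(1.524e+10) = 101.83 dB SPL.

101.8 dB SPL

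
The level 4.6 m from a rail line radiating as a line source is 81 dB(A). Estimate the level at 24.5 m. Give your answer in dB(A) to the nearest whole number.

74 dB(A)

For a line source, L₂ = L₁ − 10·log₁₀(r₂/r₁).
L₂ = 81 − 10·log₁₀(24.5/4.6) = 81 − 7.264 = 73.74 dB(A).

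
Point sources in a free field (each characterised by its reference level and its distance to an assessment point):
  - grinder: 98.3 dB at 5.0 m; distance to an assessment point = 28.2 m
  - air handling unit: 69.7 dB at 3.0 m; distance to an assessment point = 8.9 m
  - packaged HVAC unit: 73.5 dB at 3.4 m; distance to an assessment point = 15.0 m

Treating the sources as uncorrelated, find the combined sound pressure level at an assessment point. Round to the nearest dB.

83 dB

Propagate each source to the receiver with L = L_ref − 20·log₁₀(r/r_ref), then add intensities.
grinder: 98.3 − 20·log₁₀(28.2/5.0) = 98.3 − 15.03 = 83.27 dB.
air handling unit: 69.7 − 20·log₁₀(8.9/3.0) = 69.7 − 9.45 = 60.25 dB.
packaged HVAC unit: 73.5 − 20·log₁₀(15.0/3.4) = 73.5 − 12.89 = 60.61 dB.
Σ 10^(L/10) = 2.148e+08 → L_total = 10·log₁₀(2.148e+08) = 83.32 dB.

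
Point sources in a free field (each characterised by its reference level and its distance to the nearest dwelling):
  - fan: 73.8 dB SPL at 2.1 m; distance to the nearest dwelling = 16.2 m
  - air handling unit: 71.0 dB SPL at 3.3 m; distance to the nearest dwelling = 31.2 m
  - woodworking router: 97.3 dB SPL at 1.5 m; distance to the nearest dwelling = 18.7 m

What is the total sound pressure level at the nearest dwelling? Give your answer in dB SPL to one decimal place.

Apply inverse-square spreading to bring every level to the receiver, then sum 10^(L/10).
fan: 73.8 − 20·log₁₀(16.2/2.1) = 73.8 − 17.75 = 56.05 dB SPL.
air handling unit: 71.0 − 20·log₁₀(31.2/3.3) = 71.0 − 19.51 = 51.49 dB SPL.
woodworking router: 97.3 − 20·log₁₀(18.7/1.5) = 97.3 − 21.92 = 75.38 dB SPL.
Σ 10^(L/10) = 3.510e+07 → L_total = 10·log₁₀(3.510e+07) = 75.45 dB SPL.

75.5 dB SPL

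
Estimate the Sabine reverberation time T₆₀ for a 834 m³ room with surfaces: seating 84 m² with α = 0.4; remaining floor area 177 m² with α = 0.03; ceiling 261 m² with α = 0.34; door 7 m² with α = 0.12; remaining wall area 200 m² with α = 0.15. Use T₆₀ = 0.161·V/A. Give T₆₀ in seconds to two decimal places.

0.85 s

Total absorption A = 84·0.4 + 177·0.03 + 261·0.34 + 7·0.12 + 200·0.15 = 158.49 m² sabins.
T₆₀ = 0.161·V/A = 0.161·834/158.49 = 0.847 s.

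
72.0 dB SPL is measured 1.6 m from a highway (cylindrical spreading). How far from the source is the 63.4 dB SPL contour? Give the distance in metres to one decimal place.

11.6 m

Line-source spreading drops the level by 10·log₁₀(r₂/r₁); inverting, r₂/r₁ = 10^(ΔL/10).
r₂ = 1.6·10^((72.0−63.4)/10) = 1.6·10^(8.6/10) = 11.59 m.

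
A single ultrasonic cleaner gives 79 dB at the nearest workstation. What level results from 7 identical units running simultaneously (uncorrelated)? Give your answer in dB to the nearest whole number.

87 dB

L_total = L₁ + 10·log₁₀ N for N identical incoherent sources.
L_total = 79 + 10·log₁₀(7) = 79 + 8.451 = 87.45 dB.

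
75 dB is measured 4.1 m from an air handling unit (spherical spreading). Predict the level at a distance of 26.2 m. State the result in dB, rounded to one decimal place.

Spherical spreading from a point source gives a 20·log₁₀(r₂/r₁) drop.
L₂ = 75 − 20·log₁₀(26.2/4.1) = 75 − 16.110 = 58.89 dB.

58.9 dB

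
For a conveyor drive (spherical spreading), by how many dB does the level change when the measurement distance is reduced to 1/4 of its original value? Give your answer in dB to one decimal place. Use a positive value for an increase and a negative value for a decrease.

With spherical spreading the level changes by −20·log₁₀(r₂/r₁).
ΔL = −20·log₁₀(0.25) = +12.04 dB.

+12.0 dB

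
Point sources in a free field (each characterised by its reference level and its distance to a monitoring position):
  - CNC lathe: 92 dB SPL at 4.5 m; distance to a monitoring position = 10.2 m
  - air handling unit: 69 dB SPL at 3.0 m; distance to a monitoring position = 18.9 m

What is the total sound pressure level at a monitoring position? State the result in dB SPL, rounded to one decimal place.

First find each source's level at the receiver (point-source: −20·log₁₀(r/r_ref)), then combine on an intensity basis.
CNC lathe: 92 − 20·log₁₀(10.2/4.5) = 92 − 7.11 = 84.89 dB SPL.
air handling unit: 69 − 20·log₁₀(18.9/3.0) = 69 − 15.99 = 53.01 dB SPL.
Σ 10^(L/10) = 3.087e+08 → L_total = 10·log₁₀(3.087e+08) = 84.90 dB SPL.

84.9 dB SPL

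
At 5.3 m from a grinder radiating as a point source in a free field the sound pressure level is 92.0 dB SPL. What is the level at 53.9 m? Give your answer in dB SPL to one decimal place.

71.9 dB SPL

Spherical spreading from a point source gives a 20·log₁₀(r₂/r₁) drop.
L₂ = 92.0 − 20·log₁₀(53.9/5.3) = 92.0 − 20.146 = 71.85 dB SPL.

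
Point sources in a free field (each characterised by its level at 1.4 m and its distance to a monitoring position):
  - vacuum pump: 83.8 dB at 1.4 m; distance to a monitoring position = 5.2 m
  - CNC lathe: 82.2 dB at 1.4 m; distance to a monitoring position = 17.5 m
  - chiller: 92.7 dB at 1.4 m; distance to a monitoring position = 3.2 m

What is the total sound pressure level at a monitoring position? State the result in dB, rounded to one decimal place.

85.7 dB

Apply inverse-square spreading to bring every level to the receiver, then sum 10^(L/10).
vacuum pump: 83.8 − 20·log₁₀(5.2/1.4) = 83.8 − 11.40 = 72.40 dB.
CNC lathe: 82.2 − 20·log₁₀(17.5/1.4) = 82.2 − 21.94 = 60.26 dB.
chiller: 92.7 − 20·log₁₀(3.2/1.4) = 92.7 − 7.18 = 85.52 dB.
Σ 10^(L/10) = 3.749e+08 → L_total = 10·log₁₀(3.749e+08) = 85.74 dB.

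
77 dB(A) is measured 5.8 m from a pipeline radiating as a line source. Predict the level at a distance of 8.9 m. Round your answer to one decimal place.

75.1 dB(A)

For a line source, L₂ = L₁ − 10·log₁₀(r₂/r₁).
L₂ = 77 − 10·log₁₀(8.9/5.8) = 77 − 1.860 = 75.14 dB(A).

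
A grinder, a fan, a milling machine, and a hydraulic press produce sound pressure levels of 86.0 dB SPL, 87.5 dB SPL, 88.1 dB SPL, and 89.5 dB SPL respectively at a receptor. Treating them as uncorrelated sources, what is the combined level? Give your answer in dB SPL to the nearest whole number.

Incoherent sources combine by intensity addition: L_total = 10·log₁₀(Σ 10^(L_i/10)).
Σ 10^(L/10) = 10^(86.0/10) + 10^(87.5/10) + 10^(88.1/10) + 10^(89.5/10) = 2.497e+09.
L_total = 10·log₁₀(2.497e+09) = 93.97 dB SPL.

94 dB SPL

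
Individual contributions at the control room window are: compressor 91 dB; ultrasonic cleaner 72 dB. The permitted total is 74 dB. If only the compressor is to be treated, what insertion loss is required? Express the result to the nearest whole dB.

The untreated sources together contribute 10^(72/10) = 1.585e+07, i.e. 72.00 dB.
To meet 74 dB overall, the treated compressor may contribute at most 10^(74/10) − 1.585e+07 = 9.270e+06, i.e. 69.67 dB.
So the compressor must be reduced from 91 to 69.67 dB: IL = 21.33 dB.

21 dB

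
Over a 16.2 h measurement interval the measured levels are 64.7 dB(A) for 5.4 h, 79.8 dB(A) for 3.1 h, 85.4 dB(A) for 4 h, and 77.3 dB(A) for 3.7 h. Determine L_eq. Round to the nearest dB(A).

81 dB(A)

The energy average is taken in the linear domain: L_eq = 10·log₁₀[(Σ tᵢ·10^(Lᵢ/10))/T], T = 16.2 h.
Σ tᵢ·10^(Lᵢ/10) = 5.4·10^(64.7/10) + 3.1·10^(79.8/10) + 4·10^(85.4/10) + 3.7·10^(77.3/10) = 1.898e+09.
L_eq = 10·log₁₀(1.898e+09/16.2) = 80.69 dB(A).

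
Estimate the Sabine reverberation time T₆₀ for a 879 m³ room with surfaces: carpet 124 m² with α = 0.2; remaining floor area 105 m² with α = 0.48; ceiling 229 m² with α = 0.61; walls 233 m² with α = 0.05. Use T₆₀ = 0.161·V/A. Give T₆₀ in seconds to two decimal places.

Total absorption A = 124·0.2 + 105·0.48 + 229·0.61 + 233·0.05 = 226.54 m² sabins.
T₆₀ = 0.161 × 879 / 226.54 = 0.625 s.

0.62 s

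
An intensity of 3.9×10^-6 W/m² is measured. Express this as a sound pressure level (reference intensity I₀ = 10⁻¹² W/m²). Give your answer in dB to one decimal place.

I/I₀ = 3.9×10^-6/10⁻¹² = 3.9×10^6, and L = 10·log₁₀(I/I₀).
L = 10·(0.5911 + 6) = 65.91 dB.

65.9 dB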